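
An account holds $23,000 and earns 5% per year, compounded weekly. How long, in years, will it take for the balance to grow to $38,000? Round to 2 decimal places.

(1 + 0.000961538)^(52t) = 38,000/23,000 = 1.6522.
52t·ln(1 + 0.000961538) = ln(1.6522); 52t = 0.50209/0.000961076 ≈ 522.4266.
t ≈ 10.0467 years.

10.05 years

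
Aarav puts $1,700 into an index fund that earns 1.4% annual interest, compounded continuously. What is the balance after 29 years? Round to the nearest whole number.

A = P·e^(rt) = 1,700·e^(0.014·29) = 1,700·e^0.406.
e^0.406 ≈ 1.500802552, so A ≈ 2,551.3643.

$2,551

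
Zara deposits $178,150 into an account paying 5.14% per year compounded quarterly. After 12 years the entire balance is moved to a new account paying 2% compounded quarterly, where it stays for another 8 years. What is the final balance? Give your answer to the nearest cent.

$385,714.67

Phase 1: 178,150·(1 + 0.01285)^48 ≈ 328,815.4258.
Phase 2: 328,815.4258·(1 + 0.005)^32 ≈ 385,714.6725.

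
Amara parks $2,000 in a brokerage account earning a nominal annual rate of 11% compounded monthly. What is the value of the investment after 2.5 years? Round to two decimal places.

$2,629.76

Growth factor = (1 + 0.11/12)^30 ≈ 1.314882402.
A ≈ 2,000 × 1.314882402 ≈ 2,629.7648.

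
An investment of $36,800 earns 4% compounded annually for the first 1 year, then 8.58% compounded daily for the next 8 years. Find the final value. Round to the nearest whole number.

$76,023

Phase 1: 36,800·(1 + 0.04)^1 ≈ 38,272.0000.
Phase 2: 38,272.0000·(1 + 0.0858/365)^2920 ≈ 76,023.1497.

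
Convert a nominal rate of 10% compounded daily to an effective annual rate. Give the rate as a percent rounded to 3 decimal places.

One year is 365 periods at 0.000273973 each: (1 + 0.000273973)^365 ≈ 1.105156.
EAR = 1.105156 − 1 ≈ 10.51558%.

10.516%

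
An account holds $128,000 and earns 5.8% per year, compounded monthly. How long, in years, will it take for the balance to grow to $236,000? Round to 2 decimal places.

We need (1 + 0.00483333)^(12t) = 1.8438, so 12t = ln 1.8438 / ln 1.004833 ≈ 126.8853.
t ≈ 126.8853/12 = 10.5738 years.

10.57 years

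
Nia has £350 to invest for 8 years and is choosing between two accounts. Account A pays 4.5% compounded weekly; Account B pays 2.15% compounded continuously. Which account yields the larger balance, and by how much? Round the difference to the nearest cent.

Account A, by £85.90

Account A growth factor: (1 + 0.045/52)^416 ≈ 1.43310629; balance ≈ 501.5872.
Account B growth factor: e^(0.0215·8) = e^0.172 ≈ 1.18767783; balance ≈ 415.6872.
Account A is larger by 85.9000.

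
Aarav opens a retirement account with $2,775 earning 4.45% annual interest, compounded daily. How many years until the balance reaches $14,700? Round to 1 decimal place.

(1 + 0.000121918)^(365t) = 14,700/2,775 = 5.2973.
365t·ln(1 + 0.000121918) = ln(5.2973); 365t = 1.6672/0.00012191 ≈ 13675.5934.
t ≈ 37.4674 years.

37.5 years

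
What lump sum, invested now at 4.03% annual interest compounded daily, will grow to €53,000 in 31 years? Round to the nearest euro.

Growth factor = (1 + 0.0403/365)^11315 ≈ 3.4876600441.
P = 53,000/3.4876600441 ≈ 15,196.4352.

€15,196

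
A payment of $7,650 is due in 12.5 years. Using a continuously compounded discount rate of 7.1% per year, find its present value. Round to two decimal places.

P = A·e^(−rt) = 7,650·e^(−0.8875).
e^(−0.8875) ≈ 0.4116836765, so P ≈ 3,149.3801.

$3,149.38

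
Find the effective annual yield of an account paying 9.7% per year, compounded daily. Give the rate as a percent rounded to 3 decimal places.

10.185%

One year is 365 periods at 0.000265753 each: (1 + 0.000265753)^365 ≈ 1.101846.
EAR = 1.101846 − 1 ≈ 10.18462%.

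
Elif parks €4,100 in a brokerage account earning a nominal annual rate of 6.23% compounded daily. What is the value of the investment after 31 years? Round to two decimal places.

Periodic rate = 6.23%/365 = 0.000170685; periods = 365·31 = 11315.
A = 4,100·(1 + 0.0623/365)^11315 ≈ 4,100·6.8973356327 ≈ 28,279.0761.

€28,279.08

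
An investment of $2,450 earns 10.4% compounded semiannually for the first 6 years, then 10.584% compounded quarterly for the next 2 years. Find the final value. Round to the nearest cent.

$5,547.42

Phase 1: 2,450·(1 + 0.052)^12 ≈ 4,501.4762.
Phase 2: 4,501.4762·(1 + 0.02646)^8 ≈ 5,547.4220.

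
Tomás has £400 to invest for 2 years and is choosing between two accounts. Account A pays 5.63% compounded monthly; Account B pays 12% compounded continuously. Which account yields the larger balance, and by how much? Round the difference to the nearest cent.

A: (1 + 0.0563/12)^24 ≈ 1.11888951, so 400 × 1.11888951 ≈ 447.5558.
B: e^(0.12·2) = e^0.24 ≈ 1.27124915, so 400 × 1.27124915 ≈ 508.4997.
Difference ≈ 60.9439 in favor of B.

Account B, by £60.94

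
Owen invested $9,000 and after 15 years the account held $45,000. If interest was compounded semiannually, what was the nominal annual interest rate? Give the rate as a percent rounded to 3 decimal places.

11.023%

(1 + r/2)^30 = 45,000/9,000 = 5.
1 + r/2 = 5^(1/30) ≈ 1.055113, so r/2 ≈ 0.0551131.
r ≈ 2·0.0551131 = 11.02261%.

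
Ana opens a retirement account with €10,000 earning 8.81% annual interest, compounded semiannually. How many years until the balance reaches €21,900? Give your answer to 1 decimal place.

We need (1 + 0.04405)^(2t) = 2.19, so 2t = ln 2.19 / ln 1.04405 ≈ 18.1849.
t ≈ 18.1849/2 = 9.0924 years.

9.1 years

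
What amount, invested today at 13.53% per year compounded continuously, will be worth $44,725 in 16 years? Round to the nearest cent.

$5,133.22

P = A·e^(−rt) = 44,725·e^(−2.1648).
e^(−2.1648) ≈ 0.11477288688, so P ≈ 5,133.2174.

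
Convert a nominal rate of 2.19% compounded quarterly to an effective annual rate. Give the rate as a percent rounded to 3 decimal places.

2.208%

One year is 4 periods at 0.005475 each: (1 + 0.005475)^4 ≈ 1.022081.
EAR = 1.022081 − 1 ≈ 2.20805%.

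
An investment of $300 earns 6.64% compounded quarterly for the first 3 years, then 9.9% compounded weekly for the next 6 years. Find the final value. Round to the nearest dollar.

After 3 years at 6.64%: 300 × 1.21843191 ≈ 365.5296.
Then 6 years at 9.9%: 365.5296 × 1.81019627 ≈ 661.6803.

$662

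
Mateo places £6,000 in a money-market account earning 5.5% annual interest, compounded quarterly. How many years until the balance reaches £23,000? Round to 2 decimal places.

24.60 years

We need (1 + 0.01375)^(4t) = 3.8333, so 4t = ln 3.8333 / ln 1.01375 ≈ 98.3965.
t ≈ 98.3965/4 = 24.5991 years.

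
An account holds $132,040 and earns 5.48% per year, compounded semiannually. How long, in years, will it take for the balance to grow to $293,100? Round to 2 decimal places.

(1 + 0.0274)^(2t) = 293,100/132,040 = 2.2198.
2t·ln(1 + 0.0274) = ln(2.2198); 2t = 0.79741/0.0270313 ≈ 29.4994.
t ≈ 14.7497 years.

14.75 years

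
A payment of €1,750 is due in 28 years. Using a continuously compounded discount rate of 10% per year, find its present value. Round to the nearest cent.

€106.42

P = A·e^(−rt) = 1,750·e^(−2.8).
e^(−2.8) ≈ 0.06081006263, so P ≈ 106.4176.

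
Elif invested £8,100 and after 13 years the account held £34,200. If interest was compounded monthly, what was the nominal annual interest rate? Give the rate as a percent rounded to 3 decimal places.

The 156-period growth factor is 34,200/8,100 = 4.22222.
r/12 = 4.22222^(1/156) − 1 ≈ 0.00927584, so r ≈ 12·0.00927584 = 11.13101%.

11.131%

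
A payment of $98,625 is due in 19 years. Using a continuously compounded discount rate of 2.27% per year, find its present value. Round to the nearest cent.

$64,073.11

P = A·e^(−rt) = 98,625·e^(−0.4313).
e^(−0.4313) ≈ 0.64966398234, so P ≈ 64,073.1103.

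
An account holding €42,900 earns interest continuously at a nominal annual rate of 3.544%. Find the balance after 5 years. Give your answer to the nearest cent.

€51,217.02

A = P·e^(rt) = 42,900·e^(0.03544·5) = 42,900·e^0.1772.
e^0.1772 ≈ 1.1938698432, so A ≈ 51,217.0163.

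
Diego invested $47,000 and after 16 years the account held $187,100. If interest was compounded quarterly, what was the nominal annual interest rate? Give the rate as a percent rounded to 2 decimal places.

The 64-period growth factor is 187,100/47,000 = 3.98085.
r/4 = 3.98085^(1/64) − 1 ≈ 0.0218205, so r ≈ 4·0.0218205 = 8.72821%.

8.73%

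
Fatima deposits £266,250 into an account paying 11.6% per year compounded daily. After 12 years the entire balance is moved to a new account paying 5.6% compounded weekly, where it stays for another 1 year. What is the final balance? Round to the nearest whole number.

£1,132,502

After 12 years at 11.6%: 266,250 × 4.021998234274 ≈ 1,070,857.0299.
Then 1 years at 5.6%: 1,070,857.0299 × 1.057565816456 ≈ 1,132,501.7891.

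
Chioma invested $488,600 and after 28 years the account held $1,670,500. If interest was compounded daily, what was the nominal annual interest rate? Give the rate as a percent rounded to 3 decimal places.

(1 + r/365)^10220 = 1,670,500/488,600 = 3.41895.
1 + r/365 = 3.41895^(1/10220) ≈ 1.00012, so r/365 ≈ 0.000120294.
r ≈ 365·0.000120294 = 4.39074%.

4.391%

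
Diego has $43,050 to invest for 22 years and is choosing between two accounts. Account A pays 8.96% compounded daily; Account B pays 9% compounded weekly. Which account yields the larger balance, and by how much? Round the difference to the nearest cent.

Account B, by $2,273.37

Account A growth factor: (1 + 0.0896/365)^8030 ≈ 7.17754997012; balance ≈ 308,993.5262.
Account B growth factor: (1 + 0.09/52)^1144 ≈ 7.23035772611; balance ≈ 311,266.9001.
Account B is larger by 2,273.3739.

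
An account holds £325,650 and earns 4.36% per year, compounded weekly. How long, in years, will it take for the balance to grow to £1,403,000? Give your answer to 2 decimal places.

We need (1 + 0.000838462)^(52t) = 4.3083, so 52t = ln 4.3083 / ln 1.000838 ≈ 1742.6644.
t ≈ 1742.6644/52 = 33.5128 years.

33.51 years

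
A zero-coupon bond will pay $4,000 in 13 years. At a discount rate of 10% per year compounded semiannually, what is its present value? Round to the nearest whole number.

$1,125

Growth factor = (1 + 0.05)^26 ≈ 3.555672688.
P = 4,000/3.555672688 ≈ 1,124.9629.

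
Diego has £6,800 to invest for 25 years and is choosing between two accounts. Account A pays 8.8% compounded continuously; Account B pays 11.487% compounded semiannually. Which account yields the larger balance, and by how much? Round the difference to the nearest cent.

Account B, by £49,596.68

A: e^(0.088·25) = e^2.2 ≈ 9.0250134994, so 6,800 × 9.0250134994 ≈ 61,370.0918.
B: (1 + 0.057435)^50 ≈ 16.3186433237, so 6,800 × 16.3186433237 ≈ 110,966.7746.
Difference ≈ 49,596.6828 in favor of B.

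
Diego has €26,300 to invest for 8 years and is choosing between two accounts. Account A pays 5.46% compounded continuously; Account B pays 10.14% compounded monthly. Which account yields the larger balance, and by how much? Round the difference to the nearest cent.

Account A growth factor: e^(0.0546·8) = e^0.4368 ≈ 1.5477464968; balance ≈ 40,705.7329.
Account B growth factor: (1 + 0.00845)^96 ≈ 2.2429497802; balance ≈ 58,989.5792.
Account B is larger by 18,283.8464.

Account B, by €18,283.85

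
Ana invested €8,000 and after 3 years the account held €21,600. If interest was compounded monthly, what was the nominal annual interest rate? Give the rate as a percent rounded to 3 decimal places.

(1 + r/12)^36 = 21,600/8,000 = 2.7.
1 + r/12 = 2.7^(1/36) ≈ 1.027974, so r/12 ≈ 0.0279745.
r ≈ 12·0.0279745 = 33.56936%.

33.569%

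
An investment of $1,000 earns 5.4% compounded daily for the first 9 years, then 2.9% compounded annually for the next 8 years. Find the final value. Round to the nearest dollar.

$2,043

Phase 1: 1,000·(1 + 0.054/365)^3285 ≈ 1,625.7416.
Phase 2: 1,625.7416·(1 + 0.029)^8 ≈ 2,043.4994.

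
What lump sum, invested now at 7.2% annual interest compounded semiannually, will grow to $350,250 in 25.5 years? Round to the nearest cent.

$57,680.71

Growth factor = (1 + 0.036)^51 ≈ 6.07222039093.
P = 350,250/6.07222039093 ≈ 57,680.7127.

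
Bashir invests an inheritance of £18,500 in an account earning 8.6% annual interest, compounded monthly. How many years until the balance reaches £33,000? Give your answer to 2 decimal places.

(1 + 0.00716667)^(12t) = 33,000/18,500 = 1.7838.
12t·ln(1 + 0.00716667) = ln(1.7838); 12t = 0.57874/0.00714111 ≈ 81.0430.
t ≈ 6.7536 years.

6.75 years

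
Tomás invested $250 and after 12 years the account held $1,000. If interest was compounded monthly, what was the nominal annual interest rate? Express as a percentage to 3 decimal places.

11.608%

The 144-period growth factor is 1,000/250 = 4.
r/12 = 4^(1/144) − 1 ≈ 0.00967353, so r ≈ 12·0.00967353 = 11.60824%.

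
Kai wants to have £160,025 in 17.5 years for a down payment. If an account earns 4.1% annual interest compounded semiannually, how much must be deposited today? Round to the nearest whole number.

£78,656

Growth factor = (1 + 0.0205)^35 ≈ 2.034488863.
P = 160,025/2.034488863 ≈ 78,656.1199.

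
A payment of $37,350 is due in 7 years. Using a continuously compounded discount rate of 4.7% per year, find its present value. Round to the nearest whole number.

$26,879

P = A·e^(−rt) = 37,350·e^(−0.329).
e^(−0.329) ≈ 0.71964301675, so P ≈ 26,878.6667.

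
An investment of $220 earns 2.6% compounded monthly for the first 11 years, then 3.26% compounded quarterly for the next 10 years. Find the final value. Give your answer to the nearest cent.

$405.04

Phase 1: 220·(1 + 0.026/12)^132 ≈ 292.7498.
Phase 2: 292.7498·(1 + 0.00815)^40 ≈ 405.0445.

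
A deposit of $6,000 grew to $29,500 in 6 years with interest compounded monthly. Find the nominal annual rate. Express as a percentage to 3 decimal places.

The 72-period growth factor is 29,500/6,000 = 4.91667.
r/12 = 4.91667^(1/72) − 1 ≈ 0.0223663, so r ≈ 12·0.0223663 = 26.83960%.

26.840%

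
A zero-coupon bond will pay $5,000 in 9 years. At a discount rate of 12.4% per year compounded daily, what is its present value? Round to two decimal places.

Growth factor = (1 + 0.124/365)^3285 ≈ 3.052040782.
P = 5,000/3.052040782 ≈ 1,638.2481.

$1,638.25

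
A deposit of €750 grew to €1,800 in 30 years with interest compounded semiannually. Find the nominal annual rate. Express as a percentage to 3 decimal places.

2.940%

The 60-period growth factor is 1,800/750 = 2.4.
r/2 = 2.4^(1/60) − 1 ≈ 0.0146981, so r ≈ 2·0.0146981 = 2.93962%.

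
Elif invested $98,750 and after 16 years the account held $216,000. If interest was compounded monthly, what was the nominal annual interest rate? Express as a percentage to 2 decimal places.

4.90%

(1 + r/12)^192 = 216,000/98,750 = 2.18734.
1 + r/12 = 2.18734^(1/192) ≈ 1.004085, so r/12 ≈ 0.00408482.
r ≈ 12·0.00408482 = 4.90178%.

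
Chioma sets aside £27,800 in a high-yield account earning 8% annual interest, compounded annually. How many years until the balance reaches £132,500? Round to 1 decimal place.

(1 + 0.08)^t = 132,500/27,800 = 4.7662.
t·ln(1 + 0.08) = ln(4.7662); t = 1.5615/0.076961 ≈ 20.2901.

20.3 years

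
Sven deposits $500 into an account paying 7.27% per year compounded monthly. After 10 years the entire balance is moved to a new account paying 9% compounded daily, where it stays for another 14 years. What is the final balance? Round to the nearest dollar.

After 10 years at 7.27%: 500 × 2.064331923 ≈ 1,032.1660.
Then 14 years at 9%: 1,032.1660 × 3.524873972 ≈ 3,638.2549.

$3,638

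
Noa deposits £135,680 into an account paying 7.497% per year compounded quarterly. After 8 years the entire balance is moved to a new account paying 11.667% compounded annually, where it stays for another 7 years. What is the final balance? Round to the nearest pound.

£532,171

Phase 1: 135,680·(1 + 0.0187425)^32 ≈ 245,797.4755.
Phase 2: 245,797.4755·(1 + 0.11667)^7 ≈ 532,171.1895.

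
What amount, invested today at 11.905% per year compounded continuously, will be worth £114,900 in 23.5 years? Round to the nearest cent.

£7,003.34

P = A·e^(−rt) = 114,900·e^(−2.797675).
e^(−2.797675) ≈ 0.0609516105065, so P ≈ 7,003.3400.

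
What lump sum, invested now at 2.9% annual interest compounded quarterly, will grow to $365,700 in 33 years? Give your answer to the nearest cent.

Growth factor = (1 + 0.00725)^132 ≈ 2.59489888824.
P = 365,700/2.59489888824 ≈ 140,930.3467.

$140,930.35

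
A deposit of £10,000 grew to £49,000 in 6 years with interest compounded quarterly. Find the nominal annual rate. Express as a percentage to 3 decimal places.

The 24-period growth factor is 49,000/10,000 = 4.9.
r/4 = 4.9^(1/24) − 1 ≈ 0.0684598, so r ≈ 4·0.0684598 = 27.38390%.

27.384%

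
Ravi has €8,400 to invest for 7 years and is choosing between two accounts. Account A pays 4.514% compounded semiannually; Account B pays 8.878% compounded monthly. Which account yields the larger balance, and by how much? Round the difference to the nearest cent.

Account A growth factor: (1 + 0.02257)^14 ≈ 1.3667927372; balance ≈ 11,481.0590.
Account B growth factor: (1 + 0.08878/12)^84 ≈ 1.8573902145; balance ≈ 15,602.0778.
Account B is larger by 4,121.0188.

Account B, by €4,121.02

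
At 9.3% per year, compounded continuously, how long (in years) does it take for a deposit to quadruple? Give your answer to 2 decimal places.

14.91 years

e^(0.093t) = 4, so 0.093t = ln 4 ≈ 1.3863.
t ≈ 1.3863/0.093 ≈ 14.9064.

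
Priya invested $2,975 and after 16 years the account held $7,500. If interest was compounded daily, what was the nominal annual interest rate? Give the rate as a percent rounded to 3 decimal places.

5.780%

(1 + r/365)^5840 = 7,500/2,975 = 2.52101.
1 + r/365 = 2.52101^(1/5840) ≈ 1.000158, so r/365 ≈ 0.000158345.
r ≈ 365·0.000158345 = 5.77958%.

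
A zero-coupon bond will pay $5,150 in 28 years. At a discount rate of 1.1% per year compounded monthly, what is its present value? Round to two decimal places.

Periodic rate = 1.1%/12 = 0.000916667; 336 periods.
P = 5,150/(1 + 0.011/12)^336 ≈ 5,150/1.360509034 ≈ 3,785.3479.

$3,785.35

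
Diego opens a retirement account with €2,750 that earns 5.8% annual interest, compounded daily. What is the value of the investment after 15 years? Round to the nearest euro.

€6,564

Periodic rate = 5.8%/365 = 0.000158904; periods = 365·15 = 5475.
A = 2,750·(1 + 0.058/365)^5475 ≈ 2,750·2.386745886 ≈ 6,563.5512.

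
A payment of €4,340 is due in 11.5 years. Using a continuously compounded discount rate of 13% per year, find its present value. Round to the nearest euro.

P = A·e^(−rt) = 4,340·e^(−1.495).
e^(−1.495) ≈ 0.2242486047, so P ≈ 973.2389.

€973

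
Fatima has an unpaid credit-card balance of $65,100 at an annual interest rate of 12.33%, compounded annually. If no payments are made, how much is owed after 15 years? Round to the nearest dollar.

$372,407

Annual rate = 12.33% = 0.1233; years = 15.
A = 65,100·(1 + 0.1233)^15 ≈ 65,100·5.72053152474 ≈ 372,406.6023.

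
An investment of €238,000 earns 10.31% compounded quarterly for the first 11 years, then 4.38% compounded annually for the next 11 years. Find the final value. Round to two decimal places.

€1,168,584.25

After 11 years at 10.31%: 238,000 × 3.064028875516 ≈ 729,238.8724.
Then 11 years at 4.38%: 729,238.8724 × 1.60247114354 ≈ 1,168,584.2497.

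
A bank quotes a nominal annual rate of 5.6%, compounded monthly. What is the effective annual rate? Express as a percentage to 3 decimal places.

EAR = (1 + 5.6%/12)^12 − 1 = (1 + 0.00466667)^12 − 1.
(1 + 0.00466667)^12 ≈ 1.05746, so EAR ≈ 5.74599%.

5.746%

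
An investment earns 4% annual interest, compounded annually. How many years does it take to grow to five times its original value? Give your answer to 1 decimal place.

41.0 years

(1 + 0.04)^t = 5.
t = ln 5 / ln(1 + 0.04) ≈ 1.6094/0.0392207 ≈ 41.0354.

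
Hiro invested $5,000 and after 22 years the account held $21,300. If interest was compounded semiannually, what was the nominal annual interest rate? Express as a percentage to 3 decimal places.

6.697%

The 44-period growth factor is 21,300/5,000 = 4.26.
r/2 = 4.26^(1/44) − 1 ≈ 0.0334864, so r ≈ 2·0.0334864 = 6.69728%.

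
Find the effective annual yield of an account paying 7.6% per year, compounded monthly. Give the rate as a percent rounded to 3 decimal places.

One year is 12 periods at 0.00633333 each: (1 + 0.00633333)^12 ≈ 1.078704.
EAR = 1.078704 − 1 ≈ 7.87040%.

7.870%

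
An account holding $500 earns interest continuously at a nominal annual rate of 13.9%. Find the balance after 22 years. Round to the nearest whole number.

A = P·e^(rt) = 500·e^(0.139·22) = 500·e^3.058.
e^3.058 ≈ 21.284944674, so A ≈ 10,642.4723.

$10,642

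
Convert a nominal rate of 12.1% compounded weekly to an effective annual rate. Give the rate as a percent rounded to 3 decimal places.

One year is 52 periods at 0.00232692 each: (1 + 0.00232692)^52 ≈ 1.128466.
EAR = 1.128466 − 1 ≈ 12.84663%.

12.847%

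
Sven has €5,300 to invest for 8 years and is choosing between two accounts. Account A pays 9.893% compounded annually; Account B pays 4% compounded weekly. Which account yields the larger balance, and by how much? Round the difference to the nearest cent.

Account A growth factor: (1 + 0.09893)^8 ≈ 2.1269644726; balance ≈ 11,272.9117.
Account B growth factor: (1 + 0.04/52)^416 ≈ 1.376958369; balance ≈ 7,297.8794.
Account A is larger by 3,975.0323.

Account A, by €3,975.03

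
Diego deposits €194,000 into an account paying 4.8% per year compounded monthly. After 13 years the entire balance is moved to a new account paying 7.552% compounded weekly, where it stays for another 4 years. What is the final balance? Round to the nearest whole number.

€489,055

After 13 years at 4.8%: 194,000 × 1.8640570426 ≈ 361,627.0663.
Then 4 years at 7.552%: 361,627.0663 × 1.35237303848 ≈ 489,054.6944.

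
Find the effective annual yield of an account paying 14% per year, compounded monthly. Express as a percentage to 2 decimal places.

EAR = (1 + 14%/12)^12 − 1 = (1 + 0.0116667)^12 − 1.
(1 + 0.0116667)^12 ≈ 1.149342, so EAR ≈ 14.93420%.

14.93%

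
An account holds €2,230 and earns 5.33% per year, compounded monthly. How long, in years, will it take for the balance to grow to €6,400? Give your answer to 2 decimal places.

19.82 years

(1 + 0.00444167)^(12t) = 6,400/2,230 = 2.87.
12t·ln(1 + 0.00444167) = ln(2.87); 12t = 1.0543/0.00443183 ≈ 237.8918.
t ≈ 19.8243 years.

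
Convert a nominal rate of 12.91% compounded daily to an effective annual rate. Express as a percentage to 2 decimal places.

One year is 365 periods at 0.000353699 each: (1 + 0.000353699)^365 ≈ 1.137778.
EAR = 1.137778 − 1 ≈ 13.77779%.

13.78%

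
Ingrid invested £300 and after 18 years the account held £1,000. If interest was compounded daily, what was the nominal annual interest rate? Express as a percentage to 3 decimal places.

6.689%

The 6570-period growth factor is 1,000/300 = 3.33333.
r/365 = 3.33333^(1/6570) − 1 ≈ 0.00018327, so r ≈ 365·0.00018327 = 6.68935%.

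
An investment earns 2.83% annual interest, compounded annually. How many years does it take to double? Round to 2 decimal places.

24.84 years

(1 + 0.0283)^t = 2.
t = ln 2 / ln(1 + 0.0283) ≈ 0.69315/0.027907 ≈ 24.8378.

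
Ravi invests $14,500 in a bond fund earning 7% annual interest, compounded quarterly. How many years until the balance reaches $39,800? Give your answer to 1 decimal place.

We need (1 + 0.0175)^(4t) = 2.7448, so 4t = ln 2.7448 / ln 1.0175 ≈ 58.2016.
t ≈ 58.2016/4 = 14.5504 years.

14.6 years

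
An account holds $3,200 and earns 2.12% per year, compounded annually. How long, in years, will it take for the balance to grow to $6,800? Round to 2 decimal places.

35.93 years

(1 + 0.0212)^t = 6,800/3,200 = 2.125.
t·ln(1 + 0.0212) = ln(2.125); t = 0.75377/0.0209784 ≈ 35.9308.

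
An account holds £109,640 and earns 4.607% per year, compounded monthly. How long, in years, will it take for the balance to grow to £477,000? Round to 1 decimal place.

32.0 years

We need (1 + 0.00383917)^(12t) = 4.3506, so 12t = ln 4.3506 / ln 1.003839 ≈ 383.7121.
t ≈ 383.7121/12 = 31.9760 years.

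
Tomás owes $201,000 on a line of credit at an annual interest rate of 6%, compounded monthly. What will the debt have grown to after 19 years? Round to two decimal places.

$626,697.75

Periodic rate = 6%/12 = 0.005; periods = 12·19 = 228.
A = 201,000·(1 + 0.005)^228 ≈ 201,000·3.11789927115 ≈ 626,697.7535.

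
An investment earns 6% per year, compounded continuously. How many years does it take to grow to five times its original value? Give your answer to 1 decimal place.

e^(0.06t) = 5, so 0.06t = ln 5 ≈ 1.6094.
t ≈ 1.6094/0.06 ≈ 26.8240.

26.8 years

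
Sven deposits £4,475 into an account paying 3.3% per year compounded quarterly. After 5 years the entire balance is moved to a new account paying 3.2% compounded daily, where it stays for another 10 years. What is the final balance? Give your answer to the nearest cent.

£7,263.16

Phase 1: 4,475·(1 + 0.00825)^20 ≈ 5,274.2129.
Phase 2: 5,274.2129·(1 + 0.032/365)^3650 ≈ 7,263.1631.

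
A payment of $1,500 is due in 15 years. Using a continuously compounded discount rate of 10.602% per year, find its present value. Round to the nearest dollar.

P = A·e^(−rt) = 1,500·e^(−1.5903).
e^(−1.5903) ≈ 0.2038644432, so P ≈ 305.7967.

$306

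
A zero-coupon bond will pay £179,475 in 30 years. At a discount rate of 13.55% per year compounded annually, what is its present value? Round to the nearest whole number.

£3,966

Annual rate = 13.55% = 0.1355; 30 periods.
P = 179,475/(1 + 0.1355)^30 ≈ 179,475/45.2495387582 ≈ 3,966.3388.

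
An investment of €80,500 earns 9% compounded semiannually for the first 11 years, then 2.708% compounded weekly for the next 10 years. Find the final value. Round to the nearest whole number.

€277,927

After 11 years at 9%: 80,500 × 2.63365200797 ≈ 212,008.9866.
Then 10 years at 2.708%: 212,008.9866 × 1.31092043459 ≈ 277,926.9129.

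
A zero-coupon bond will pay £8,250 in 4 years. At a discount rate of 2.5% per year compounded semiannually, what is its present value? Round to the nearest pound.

£7,470

Growth factor = (1 + 0.0125)^8 ≈ 1.104486101.
P = 8,250/1.104486101 ≈ 7,469.5372.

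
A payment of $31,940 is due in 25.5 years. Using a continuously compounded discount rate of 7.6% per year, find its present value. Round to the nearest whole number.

P = A·e^(−rt) = 31,940·e^(−1.938).
e^(−1.938) ≈ 0.14399164528, so P ≈ 4,599.0932.

$4,599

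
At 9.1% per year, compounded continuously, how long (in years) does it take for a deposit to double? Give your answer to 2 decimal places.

7.62 years

e^(0.091t) = 2, so 0.091t = ln 2 ≈ 0.69315.
t ≈ 0.69315/0.091 ≈ 7.6170.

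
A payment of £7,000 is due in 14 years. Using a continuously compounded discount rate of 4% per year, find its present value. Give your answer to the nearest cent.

£3,998.46

P = A·e^(−rt) = 7,000·e^(−0.56).
e^(−0.56) ≈ 0.5712090638, so P ≈ 3,998.4634.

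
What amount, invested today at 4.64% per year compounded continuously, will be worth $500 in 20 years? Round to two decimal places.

P = A·e^(−rt) = 500·e^(−0.928).
e^(−0.928) ≈ 0.395343607, so P ≈ 197.6718.

$197.67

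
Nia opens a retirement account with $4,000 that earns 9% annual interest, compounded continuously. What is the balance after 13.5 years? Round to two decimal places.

$13,481.18

A = P·e^(rt) = 4,000·e^(0.09·13.5) = 4,000·e^1.215.
e^1.215 ≈ 3.3702940643, so A ≈ 13,481.1763.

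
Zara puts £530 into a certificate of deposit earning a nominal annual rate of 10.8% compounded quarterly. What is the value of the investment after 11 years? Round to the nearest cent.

Periodic rate = 10.8%/4 = 0.027; periods = 4·11 = 44.
A = 530·(1 + 0.027)^44 ≈ 530·3.229234014 ≈ 1,711.4940.

£1,711.49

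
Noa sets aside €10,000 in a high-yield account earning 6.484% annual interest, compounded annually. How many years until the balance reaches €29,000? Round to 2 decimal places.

16.95 years

We need (1 + 0.06484)^t = 2.9, so t = ln 2.9 / ln 1.06484 ≈ 16.9474.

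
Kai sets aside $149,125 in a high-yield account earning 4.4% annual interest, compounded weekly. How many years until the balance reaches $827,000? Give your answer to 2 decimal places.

(1 + 0.000846154)^(52t) = 827,000/149,125 = 5.5457.
52t·ln(1 + 0.000846154) = ln(5.5457); 52t = 1.713/0.000845796 ≈ 2025.3344.
t ≈ 38.9487 years.

38.95 years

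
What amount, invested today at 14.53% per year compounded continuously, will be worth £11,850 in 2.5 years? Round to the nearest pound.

P = A·e^(−rt) = 11,850·e^(−0.36325).
e^(−0.36325) ≈ 0.69541255863, so P ≈ 8,240.6388.

£8,241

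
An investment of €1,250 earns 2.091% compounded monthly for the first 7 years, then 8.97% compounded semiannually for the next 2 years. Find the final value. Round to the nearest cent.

€1,724.40

Phase 1: 1,250·(1 + 0.0017425)^84 ≈ 1,446.8462.
Phase 2: 1,446.8462·(1 + 0.04485)^4 ≈ 1,724.4006.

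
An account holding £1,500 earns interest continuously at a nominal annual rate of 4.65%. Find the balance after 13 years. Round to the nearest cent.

A = P·e^(rt) = 1,500·e^(0.0465·13) = 1,500·e^0.6045.
e^0.6045 ≈ 1.830336812, so A ≈ 2,745.5052.

£2,745.51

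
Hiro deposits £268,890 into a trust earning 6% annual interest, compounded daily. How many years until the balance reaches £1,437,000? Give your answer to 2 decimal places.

27.94 years

We need (1 + 0.000164384)^(365t) = 5.3442, so 365t = ln 5.3442 / ln 1.000164 ≈ 10196.5686.
t ≈ 10196.5686/365 = 27.9358 years.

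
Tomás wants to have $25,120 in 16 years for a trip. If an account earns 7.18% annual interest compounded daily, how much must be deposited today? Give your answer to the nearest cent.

Periodic rate = 7.18%/365 = 0.000196712; 5840 periods.
P = 25,120/(1 + 0.0718/365)^5840 ≈ 25,120/3.1540489969 ≈ 7,964.3658.

$7,964.37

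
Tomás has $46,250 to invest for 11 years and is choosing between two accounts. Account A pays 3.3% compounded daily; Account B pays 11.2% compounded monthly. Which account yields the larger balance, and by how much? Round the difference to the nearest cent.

Account A growth factor: (1 + 0.033/365)^4015 ≈ 1.4376122698; balance ≈ 66,489.5675.
Account B growth factor: (1 + 0.112/12)^132 ≈ 3.40854731002; balance ≈ 157,645.3131.
Account B is larger by 91,155.7456.

Account B, by $91,155.75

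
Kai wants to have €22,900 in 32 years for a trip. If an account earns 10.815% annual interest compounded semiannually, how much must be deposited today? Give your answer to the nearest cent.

Growth factor = (1 + 0.054075)^64 ≈ 29.092218278.
P = 22,900/29.092218278 ≈ 787.1521.

€787.15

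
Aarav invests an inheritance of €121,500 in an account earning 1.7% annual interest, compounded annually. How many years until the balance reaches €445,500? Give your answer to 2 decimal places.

77.08 years

(1 + 0.017)^t = 445,500/121,500 = 3.6667.
t·ln(1 + 0.017) = ln(3.6667); t = 1.2993/0.0168571 ≈ 77.0762.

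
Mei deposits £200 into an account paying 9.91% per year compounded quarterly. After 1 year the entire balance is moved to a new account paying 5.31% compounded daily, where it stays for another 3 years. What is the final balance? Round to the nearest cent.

Phase 1: 200·(1 + 0.024775)^4 ≈ 220.5688.
Phase 2: 220.5688·(1 + 0.0531/365)^1095 ≈ 258.6558.

£258.66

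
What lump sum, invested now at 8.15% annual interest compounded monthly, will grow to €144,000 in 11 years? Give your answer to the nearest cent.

€58,929.63

Growth factor = (1 + 0.0815/12)^132 ≈ 2.44359263988.
P = 144,000/2.44359263988 ≈ 58,929.6259.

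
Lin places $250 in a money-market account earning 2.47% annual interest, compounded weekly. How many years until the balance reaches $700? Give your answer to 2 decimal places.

(1 + 0.000475)^(52t) = 700/250 = 2.8.
52t·ln(1 + 0.000475) = ln(2.8); 52t = 1.0296/0.000474887 ≈ 2168.1346.
t ≈ 41.6949 years.

41.69 years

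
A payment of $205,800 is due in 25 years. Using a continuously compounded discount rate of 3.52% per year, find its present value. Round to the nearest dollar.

P = A·e^(−rt) = 205,800·e^(−0.88).
e^(−0.88) ≈ 0.414782911682, so P ≈ 85,362.3232.

$85,362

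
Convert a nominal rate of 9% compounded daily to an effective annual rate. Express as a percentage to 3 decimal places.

9.416%

One year is 365 periods at 0.000246575 each: (1 + 0.000246575)^365 ≈ 1.094162.
EAR = 1.094162 − 1 ≈ 9.41621%.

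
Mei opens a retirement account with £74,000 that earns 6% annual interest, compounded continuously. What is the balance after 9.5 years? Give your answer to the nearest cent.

A = P·e^(rt) = 74,000·e^(0.06·9.5) = 74,000·e^0.57.
e^0.57 ≈ 1.76826705143, so A ≈ 130,851.7618.

£130,851.76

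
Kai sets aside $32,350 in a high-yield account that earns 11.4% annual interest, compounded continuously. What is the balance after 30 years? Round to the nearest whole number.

$988,921

A = P·e^(rt) = 32,350·e^(0.114·30) = 32,350·e^3.42.
e^3.42 ≈ 30.5694150211, so A ≈ 988,920.5759.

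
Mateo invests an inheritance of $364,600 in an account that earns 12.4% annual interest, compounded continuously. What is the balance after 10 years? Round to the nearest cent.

A = P·e^(rt) = 364,600·e^(0.124·10) = 364,600·e^1.24.
e^1.24 ≈ 3.455613464763, so A ≈ 1,259,916.6693.

$1,259,916.67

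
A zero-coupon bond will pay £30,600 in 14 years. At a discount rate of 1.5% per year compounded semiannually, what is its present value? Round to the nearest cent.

Growth factor = (1 + 0.0075)^28 ≈ 1.2327117476.
P = 30,600/1.2327117476 ≈ 24,823.3215.

£24,823.32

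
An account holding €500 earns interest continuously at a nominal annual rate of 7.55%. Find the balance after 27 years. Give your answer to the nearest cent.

€3,839.54

A = P·e^(rt) = 500·e^(0.0755·27) = 500·e^2.0385.
e^2.0385 ≈ 7.679081933, so A ≈ 3,839.5410.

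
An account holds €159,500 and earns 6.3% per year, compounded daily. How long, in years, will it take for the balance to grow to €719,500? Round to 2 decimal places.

(1 + 0.000172603)^(365t) = 719,500/159,500 = 4.511.
365t·ln(1 + 0.000172603) = ln(4.511); 365t = 1.5065/0.000172588 ≈ 8728.9612.
t ≈ 23.9150 years.

23.91 years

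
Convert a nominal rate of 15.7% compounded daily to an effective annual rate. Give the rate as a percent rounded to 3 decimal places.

One year is 365 periods at 0.000430137 each: (1 + 0.000430137)^365 ≈ 1.169956.
EAR = 1.169956 − 1 ≈ 16.99561%.

16.996%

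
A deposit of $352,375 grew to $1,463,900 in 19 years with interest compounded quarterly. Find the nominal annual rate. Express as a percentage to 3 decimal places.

The 76-period growth factor is 1,463,900/352,375 = 4.15438.
r/4 = 4.15438^(1/76) − 1 ≈ 0.0189157, so r ≈ 4·0.0189157 = 7.56627%.

7.566%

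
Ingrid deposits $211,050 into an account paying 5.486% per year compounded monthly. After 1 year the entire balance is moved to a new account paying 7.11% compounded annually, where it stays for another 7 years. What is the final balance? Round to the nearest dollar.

$360,551

After 1 years at 5.486%: 211,050 × 1.05626064746 ≈ 222,923.8096.
Then 7 years at 7.11%: 222,923.8096 × 1.61737280015 ≈ 360,550.9062.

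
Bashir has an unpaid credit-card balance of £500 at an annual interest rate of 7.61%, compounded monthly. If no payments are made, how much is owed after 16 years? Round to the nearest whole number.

Periodic rate = 7.61%/12 = 0.00634167; periods = 12·16 = 192.
A = 500·(1 + 0.0761/12)^192 ≈ 500·3.366102136 ≈ 1,683.0511.

£1,683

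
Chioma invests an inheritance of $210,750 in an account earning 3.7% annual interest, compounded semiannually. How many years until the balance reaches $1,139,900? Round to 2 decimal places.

(1 + 0.0185)^(2t) = 1,139,900/210,750 = 5.4088.
2t·ln(1 + 0.0185) = ln(5.4088); 2t = 1.688/0.018331 ≈ 92.0859.
t ≈ 46.0430 years.

46.04 years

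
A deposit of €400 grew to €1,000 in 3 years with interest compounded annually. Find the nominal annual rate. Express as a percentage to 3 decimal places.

35.721%

The 3-period growth factor is 1,000/400 = 2.5.
r = 2.5^(1/3) − 1 ≈ 0.357209, i.e. 35.72088%.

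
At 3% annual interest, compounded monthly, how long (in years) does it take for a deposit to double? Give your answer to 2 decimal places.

(1 + 0.0025)^(12t) = 2.
12t = ln 2 / ln(1 + 0.0025) ≈ 0.69315/0.00249688 ≈ 277.6053.
t ≈ 23.1338.

23.13 years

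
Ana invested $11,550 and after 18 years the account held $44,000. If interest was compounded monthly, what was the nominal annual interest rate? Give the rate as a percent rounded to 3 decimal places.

The 216-period growth factor is 44,000/11,550 = 3.80952.
r/12 = 3.80952^(1/216) − 1 ≈ 0.00621136, so r ≈ 12·0.00621136 = 7.45363%.

7.454%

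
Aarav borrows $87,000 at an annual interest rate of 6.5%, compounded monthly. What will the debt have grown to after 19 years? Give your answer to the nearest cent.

Growth factor = (1 + 0.065/12)^228 ≈ 3.42693829741.
A ≈ 87,000 × 3.42693829741 ≈ 298,143.6319.

$298,143.63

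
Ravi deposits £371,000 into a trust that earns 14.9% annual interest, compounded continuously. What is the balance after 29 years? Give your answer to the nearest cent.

A = P·e^(rt) = 371,000·e^(0.149·29) = 371,000·e^4.321.
e^4.321 ≈ 75.263854527164, so A ≈ 27,922,890.0296.

£27,922,890.03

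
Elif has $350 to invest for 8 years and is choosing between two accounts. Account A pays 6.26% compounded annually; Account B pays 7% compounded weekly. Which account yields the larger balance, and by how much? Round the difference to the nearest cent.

Account A growth factor: (1 + 0.0626)^8 ≈ 1.6253934; balance ≈ 568.8877.
Account B growth factor: (1 + 0.07/52)^416 ≈ 1.75001335; balance ≈ 612.5047.
Account B is larger by 43.6170.

Account B, by $43.62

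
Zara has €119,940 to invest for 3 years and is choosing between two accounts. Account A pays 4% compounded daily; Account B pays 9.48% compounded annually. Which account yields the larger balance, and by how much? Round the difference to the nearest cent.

Account A growth factor: (1 + 0.04/365)^1095 ≈ 1.12748943847; balance ≈ 135,231.0832.
Account B growth factor: (1 + 0.0948)^3 ≈ 1.31221309139; balance ≈ 157,386.8382.
Account B is larger by 22,155.7549.

Account B, by €22,155.75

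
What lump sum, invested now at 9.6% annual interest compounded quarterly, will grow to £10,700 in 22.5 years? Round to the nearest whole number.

£1,266

Periodic rate = 9.6%/4 = 0.024; 90 periods.
P = 10,700/(1 + 0.024)^90 ≈ 10,700/8.4527124982 ≈ 1,265.8658.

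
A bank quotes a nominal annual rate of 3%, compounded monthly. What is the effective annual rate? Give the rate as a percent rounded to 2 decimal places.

3.04%

One year is 12 periods at 0.0025 each: (1 + 0.0025)^12 ≈ 1.030416.
EAR = 1.030416 − 1 ≈ 3.04160%.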